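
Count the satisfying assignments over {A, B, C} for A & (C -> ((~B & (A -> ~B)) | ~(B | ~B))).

3

Initial set: {(A & (C -> ((~B & (A -> ~B)) | ~(B | ~B))))}.
(A & (C -> ((~B & (A -> ~B)) | ~(B | ~B)))): α-rule — add A, (C -> ((~B & (A -> ~B)) | ~(B | ~B))).
(C -> ((~B & (A -> ~B)) | ~(B | ~B))): β-rule — branch into ~C  //  ((~B & (A -> ~B)) | ~(B | ~B)).
  branch 1 (add ~C):
    ○ open, literals {A=T, C=F}.
  branch 2 (add ((~B & (A -> ~B)) | ~(B | ~B))):
    ((~B & (A -> ~B)) | ~(B | ~B)): β-rule — branch into (~B & (A -> ~B))  //  ~(B | ~B).
      branch 2.1 (add (~B & (A -> ~B))):
        (~B & (A -> ~B)): α-rule — add ~B, (A -> ~B).
        (A -> ~B): β-rule — branch into ~A  //  ~B.
          branch 2.1.1 (add ~A):
            × closes — contains both A and ~A.
          branch 2.1.2 (add ~B):
            ○ open, literals {A=T, B=F}.
      branch 2.2 (add ~(B | ~B)):
        ~(B | ~B): α-rule — add ~B, ~~B.
        × closes — contains both B and ~B.
2 branches closed, 2 open.
Each open branch fixes some atoms; the unmentioned ones are free. Counting distinct full assignments: branch {A=T, C=F} (B) contributes 2 new; branch {A=T, B=F} (C) contributes 1 new. Total: 3.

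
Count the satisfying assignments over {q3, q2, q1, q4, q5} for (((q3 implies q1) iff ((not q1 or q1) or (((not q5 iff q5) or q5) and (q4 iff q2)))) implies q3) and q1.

8

Initial set: {((((q3 implies q1) iff ((not q1 or q1) or (((not q5 iff q5) or q5) and (q4 iff q2)))) implies q3) and q1)}.
((((q3 implies q1) iff ((not q1 or q1) or (((not q5 iff q5) or q5) and (q4 iff q2)))) implies q3) and q1): α-rule — add (((q3 implies q1) iff ((not q1 or q1) or (((not q5 iff q5) or q5) and (q4 iff q2)))) implies q3), q1.
(((q3 implies q1) iff ((not q1 or q1) or (((not q5 iff q5) or q5) and (q4 iff q2)))) implies q3): β-rule — branch into not ((q3 implies q1) iff ((not q1 or q1) or (((not q5 iff q5) or q5) and (q4 iff q2))))  //  q3.
  branch 1 (add not ((q3 implies q1) iff ((not q1 or q1) or (((not q5 iff q5) or q5) and (q4 iff q2))))):
    not ((q3 implies q1) iff ((not q1 or q1) or (((not q5 iff q5) or q5) and (q4 iff q2)))): β-rule — branch into (q3 implies q1), not ((not q1 or q1) or (((not q5 iff q5) or q5) and (q4 iff q2)))  //  not (q3 implies q1), ((not q1 or q1) or (((not q5 iff q5) or q5) and (q4 iff q2))).
      branch 1.1 (add (q3 implies q1), not ((not q1 or q1) or (((not q5 iff q5) or q5) and (q4 iff q2)))):
        not ((not q1 or q1) or (((not q5 iff q5) or q5) and (q4 iff q2))): α-rule — add not (not q1 or q1), not (((not q5 iff q5) or q5) and (q4 iff q2)).
        not (not q1 or q1): α-rule — add not not q1, not q1.
        × closes — contains both q1 and not q1.
      branch 1.2 (add not (q3 implies q1), ((not q1 or q1) or (((not q5 iff q5) or q5) and (q4 iff q2)))):
        not (q3 implies q1): α-rule — add q3, not q1.
        × closes — contains both q1 and not q1.
  branch 2 (add q3):
    ○ open, literals {q1=T, q3=T}.
2 branches closed, 1 open.
Each open branch fixes some atoms; the unmentioned ones are free. Counting distinct full assignments: branch {q1=T, q3=T} (q2, q4, q5) contributes 8 new. Total: 8.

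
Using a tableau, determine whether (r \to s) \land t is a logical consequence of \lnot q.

Initial set: {\lnot q; \lnot ((r \to s) \land t)}.
\lnot ((r \to s) \land t): β-rule — branch into \lnot (r \to s)  //  \lnot t.
  branch 1 (add \lnot (r \to s)):
    \lnot (r \to s): α-rule — add r, \lnot s.
    ○ open, literals {q=0, r=1, s=0}.
  branch 2 (add \lnot t):
    ○ open, literals {q=0, t=0}.
0 branches closed, 2 open.
An open branch gives a countermodel: q=0, r=1, s=0 (unmentioned atoms arbitrary); the premises hold there but the conclusion fails.

No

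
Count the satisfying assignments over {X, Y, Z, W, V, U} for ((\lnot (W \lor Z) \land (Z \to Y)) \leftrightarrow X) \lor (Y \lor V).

56

Initial set: {(((\lnot (W \lor Z) \land (Z \to Y)) \leftrightarrow X) \lor (Y \lor V))}.
(((\lnot (W \lor Z) \land (Z \to Y)) \leftrightarrow X) \lor (Y \lor V)): β-rule — branch into ((\lnot (W \lor Z) \land (Z \to Y)) \leftrightarrow X)  //  (Y \lor V).
  branch 1 (add ((\lnot (W \lor Z) \land (Z \to Y)) \leftrightarrow X)):
    ((\lnot (W \lor Z) \land (Z \to Y)) \leftrightarrow X): β-rule — branch into (\lnot (W \lor Z) \land (Z \to Y)), X  //  \lnot (\lnot (W \lor Z) \land (Z \to Y)), \lnot X.
      branch 1.1 (add (\lnot (W \lor Z) \land (Z \to Y)), X):
        (\lnot (W \lor Z) \land (Z \to Y)): α-rule — add \lnot (W \lor Z), (Z \to Y).
        \lnot (W \lor Z): α-rule — add \lnot W, \lnot Z.
        (Z \to Y): β-rule — branch into \lnot Z  //  Y.
          branch 1.1.1 (add \lnot Z):
            ○ open, literals {W=F, X=T, Z=F}.
          branch 1.1.2 (add Y):
            ○ open, literals {W=F, X=T, Y=T, Z=F}.
      branch 1.2 (add \lnot (\lnot (W \lor Z) \land (Z \to Y)), \lnot X):
        \lnot (\lnot (W \lor Z) \land (Z \to Y)): β-rule — branch into \lnot \lnot (W \lor Z)  //  \lnot (Z \to Y).
          branch 1.2.1 (add \lnot \lnot (W \lor Z)):
            \lnot \lnot (W \lor Z): β-rule — branch into W  //  Z.
              branch 1.2.1.1 (add W):
                ○ open, literals {W=T, X=F}.
              branch 1.2.1.2 (add Z):
                ○ open, literals {X=F, Z=T}.
          branch 1.2.2 (add \lnot (Z \to Y)):
            \lnot (Z \to Y): α-rule — add Z, \lnot Y.
            ○ open, literals {X=F, Y=F, Z=T}.
  branch 2 (add (Y \lor V)):
    (Y \lor V): β-rule — branch into Y  //  V.
      branch 2.1 (add Y):
        ○ open, literals {Y=T}.
      branch 2.2 (add V):
        ○ open, literals {V=T}.
0 branches closed, 7 open.
Each open branch fixes some atoms; the unmentioned ones are free. Counting distinct full assignments: branch {W=F, X=T, Z=F} (Y, V, U) contributes 8 new; branch {W=F, X=T, Y=T, Z=F} (V, U) contributes 0 new; branch {W=T, X=F} (Y, Z, V, U) contributes 16 new; branch {X=F, Z=T} (Y, W, V, U) contributes 8 new; branch {X=F, Y=F, Z=T} (W, V, U) contributes 0 new; branch {Y=T} (X, Z, W, V, U) contributes 16 new; branch {V=T} (X, Y, Z, W, U) contributes 8 new. Total: 56.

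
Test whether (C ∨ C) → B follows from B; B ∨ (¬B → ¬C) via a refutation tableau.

Initial set: {B; (B ∨ (¬B → ¬C)); ¬((C ∨ C) → B)}.
¬((C ∨ C) → B): α-rule — add (C ∨ C), ¬B.
× closes — contains both B and ¬B.
All 1 branch closes.
Every branch closed, so the premises entail the conclusion.

Yes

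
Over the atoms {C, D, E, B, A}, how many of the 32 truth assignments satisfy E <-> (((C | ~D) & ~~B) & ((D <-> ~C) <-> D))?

16

Initial set: {T (E <-> (((C | ~D) & ~~B) & ((D <-> ~C) <-> D)))}.
T (E <-> (((C | ~D) & ~~B) & ((D <-> ~C) <-> D))): β-rule — branch into T E, T (((C | ~D) & ~~B) & ((D <-> ~C) <-> D))  //  F E, F (((C | ~D) & ~~B) & ((D <-> ~C) <-> D)).
  branch 1 (add T E, T (((C | ~D) & ~~B) & ((D <-> ~C) <-> D))):
    T (((C | ~D) & ~~B) & ((D <-> ~C) <-> D)): α-rule — add T ((C | ~D) & ~~B), T ((D <-> ~C) <-> D).
    T ((C | ~D) & ~~B): α-rule — add T (C | ~D), T ~~B.
    T ~~B: drop double negation, giving T B.
    T ((D <-> ~C) <-> D): β-rule — branch into T (D <-> ~C), T D  //  F (D <-> ~C), F D.
      branch 1.1 (add T (D <-> ~C), T D):
        T (C | ~D): β-rule — branch into T C  //  T ~D.
          branch 1.1.1 (add T C):
            T (D <-> ~C): β-rule — branch into T D, T ~C  //  F D, F ~C.
              branch 1.1.1.1 (add T D, T ~C):
                × closes — contains both C and ~C.
              branch 1.1.1.2 (add F D, F ~C):
                × closes — contains both D and ~D.
          branch 1.1.2 (add T ~D):
            × closes — contains both D and ~D.
      branch 1.2 (add F (D <-> ~C), F D):
        T (C | ~D): β-rule — branch into T C  //  T ~D.
          branch 1.2.1 (add T C):
            F (D <-> ~C): β-rule — branch into T D, F ~C  //  F D, T ~C.
              branch 1.2.1.1 (add T D, F ~C):
                × closes — contains both D and ~D.
              branch 1.2.1.2 (add F D, T ~C):
                × closes — contains both C and ~C.
          branch 1.2.2 (add T ~D):
            F (D <-> ~C): β-rule — branch into T D, F ~C  //  F D, T ~C.
              branch 1.2.2.1 (add T D, F ~C):
                × closes — contains both D and ~D.
              branch 1.2.2.2 (add F D, T ~C):
                ○ open, literals {B=T, C=F, D=F, E=T}.
  branch 2 (add F E, F (((C | ~D) & ~~B) & ((D <-> ~C) <-> D))):
    F (((C | ~D) & ~~B) & ((D <-> ~C) <-> D)): β-rule — branch into F ((C | ~D) & ~~B)  //  F ((D <-> ~C) <-> D).
      branch 2.1 (add F ((C | ~D) & ~~B)):
        F ((C | ~D) & ~~B): β-rule — branch into F (C | ~D)  //  F ~~B.
          branch 2.1.1 (add F (C | ~D)):
            F (C | ~D): α-rule — add F C, F ~D.
            ○ open, literals {C=F, D=T, E=F}.
          branch 2.1.2 (add F ~~B):
            F ~~B: drop double negation, giving F B.
            ○ open, literals {B=F, E=F}.
      branch 2.2 (add F ((D <-> ~C) <-> D)):
        F ((D <-> ~C) <-> D): β-rule — branch into T (D <-> ~C), F D  //  F (D <-> ~C), T D.
          branch 2.2.1 (add T (D <-> ~C), F D):
            T (D <-> ~C): β-rule — branch into T D, T ~C  //  F D, F ~C.
              branch 2.2.1.1 (add T D, T ~C):
                × closes — contains both D and ~D.
              branch 2.2.1.2 (add F D, F ~C):
                ○ open, literals {C=T, D=F, E=F}.
          branch 2.2.2 (add F (D <-> ~C), T D):
            F (D <-> ~C): β-rule — branch into T D, F ~C  //  F D, T ~C.
              branch 2.2.2.1 (add T D, F ~C):
                ○ open, literals {C=T, D=T, E=F}.
              branch 2.2.2.2 (add F D, T ~C):
                × closes — contains both D and ~D.
8 branches closed, 5 open.
Each open branch fixes some atoms; the unmentioned ones are free. Counting distinct full assignments: branch {B=T, C=F, D=F, E=T} (A) contributes 2 new; branch {C=F, D=T, E=F} (B, A) contributes 4 new; branch {B=F, E=F} (C, D, A) contributes 6 new; branch {C=T, D=F, E=F} (B, A) contributes 2 new; branch {C=T, D=T, E=F} (B, A) contributes 2 new. Total: 16.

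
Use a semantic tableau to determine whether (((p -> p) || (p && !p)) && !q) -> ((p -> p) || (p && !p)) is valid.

Valid

Assume the negation and expand:
Initial set: {F ((((p -> p) || (p && !p)) && !q) -> ((p -> p) || (p && !p)))}.
F ((((p -> p) || (p && !p)) && !q) -> ((p -> p) || (p && !p))): α-rule — add T (((p -> p) || (p && !p)) && !q), F ((p -> p) || (p && !p)).
T (((p -> p) || (p && !p)) && !q): α-rule — add T ((p -> p) || (p && !p)), T !q.
F ((p -> p) || (p && !p)): α-rule — add F (p -> p), F (p && !p).
F (p -> p): α-rule — add T p, F p.
× closes — contains both p and !p.
All 1 branch closes.
Every branch closed, so the negation is unsatisfiable and the formula is valid.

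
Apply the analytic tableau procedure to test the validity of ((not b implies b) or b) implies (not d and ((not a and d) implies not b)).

Assume the negation and expand:
Initial set: {not (((not b implies b) or b) implies (not d and ((not a and d) implies not b)))}.
not (((not b implies b) or b) implies (not d and ((not a and d) implies not b))): α-rule — add ((not b implies b) or b), not (not d and ((not a and d) implies not b)).
((not b implies b) or b): β-rule — branch into (not b implies b)  //  b.
  branch 1 (add (not b implies b)):
    not (not d and ((not a and d) implies not b)): β-rule — branch into not not d  //  not ((not a and d) implies not b).
      branch 1.1 (add not not d):
        (not b implies b): β-rule — branch into not not b  //  b.
          branch 1.1.1 (add not not b):
            ○ open, literals {b=1, d=1}.
          branch 1.1.2 (add b):
            ○ open, literals {b=1, d=1}.
      branch 1.2 (add not ((not a and d) implies not b)):
        not ((not a and d) implies not b): α-rule — add (not a and d), not not b.
        (not a and d): α-rule — add not a, d.
        (not b implies b): β-rule — branch into not not b  //  b.
          branch 1.2.1 (add not not b):
            ○ open, literals {a=0, b=1, d=1}.
          branch 1.2.2 (add b):
            ○ open, literals {a=0, b=1, d=1}.
  branch 2 (add b):
    not (not d and ((not a and d) implies not b)): β-rule — branch into not not d  //  not ((not a and d) implies not b).
      branch 2.1 (add not not d):
        ○ open, literals {b=1, d=1}.
      branch 2.2 (add not ((not a and d) implies not b)):
        not ((not a and d) implies not b): α-rule — add (not a and d), not not b.
        (not a and d): α-rule — add not a, d.
        ○ open, literals {a=0, b=1, d=1}.
0 branches closed, 6 open.
An open branch gives a countermodel: b=1, d=1 (unmentioned atoms arbitrary); under it the original formula is false.

Not valid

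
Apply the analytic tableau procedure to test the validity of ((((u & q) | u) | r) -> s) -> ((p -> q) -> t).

Not valid

Assume the negation and expand:
Initial set: {F (((((u & q) | u) | r) -> s) -> ((p -> q) -> t))}.
F (((((u & q) | u) | r) -> s) -> ((p -> q) -> t)): α-rule — add T ((((u & q) | u) | r) -> s), F ((p -> q) -> t).
F ((p -> q) -> t): α-rule — add T (p -> q), F t.
T ((((u & q) | u) | r) -> s): β-rule — branch into F (((u & q) | u) | r)  //  T s.
  branch 1 (add F (((u & q) | u) | r)):
    F (((u & q) | u) | r): α-rule — add F ((u & q) | u), F r.
    F ((u & q) | u): α-rule — add F (u & q), F u.
    T (p -> q): β-rule — branch into F p  //  T q.
      branch 1.1 (add F p):
        F (u & q): β-rule — branch into F u  //  F q.
          branch 1.1.1 (add F u):
            ○ open, literals {p=0, r=0, t=0, u=0}.
          branch 1.1.2 (add F q):
            ○ open, literals {p=0, q=0, r=0, t=0, u=0}.
      branch 1.2 (add T q):
        F (u & q): β-rule — branch into F u  //  F q.
          branch 1.2.1 (add F u):
            ○ open, literals {q=1, r=0, t=0, u=0}.
          branch 1.2.2 (add F q):
            × closes — contains both q and ~q.
  branch 2 (add T s):
    T (p -> q): β-rule — branch into F p  //  T q.
      branch 2.1 (add F p):
        ○ open, literals {p=0, s=1, t=0}.
      branch 2.2 (add T q):
        ○ open, literals {q=1, s=1, t=0}.
1 branch closed, 5 open.
An open branch gives a countermodel: p=0, r=0, t=0, u=0 (unmentioned atoms arbitrary); under it the original formula is false.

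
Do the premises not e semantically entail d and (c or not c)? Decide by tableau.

Initial set: {not e; not (d and (c or not c))}.
not (d and (c or not c)): β-rule — branch into not d  //  not (c or not c).
  branch 1 (add not d):
    ○ open, literals {d=0, e=0}.
  branch 2 (add not (c or not c)):
    not (c or not c): α-rule — add not c, not not c.
    × closes — contains both c and not c.
1 branch closed, 1 open.
An open branch gives a countermodel: d=0, e=0 (unmentioned atoms arbitrary); the premises hold there but the conclusion fails.

No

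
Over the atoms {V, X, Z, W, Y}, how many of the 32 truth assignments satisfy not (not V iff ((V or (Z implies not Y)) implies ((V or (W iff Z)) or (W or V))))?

18

Initial set: {not (not V iff ((V or (Z implies not Y)) implies ((V or (W iff Z)) or (W or V))))}.
not (not V iff ((V or (Z implies not Y)) implies ((V or (W iff Z)) or (W or V)))): β-rule — branch into not V, not ((V or (Z implies not Y)) implies ((V or (W iff Z)) or (W or V)))  //  not not V, ((V or (Z implies not Y)) implies ((V or (W iff Z)) or (W or V))).
  branch 1 (add not V, not ((V or (Z implies not Y)) implies ((V or (W iff Z)) or (W or V)))):
    not ((V or (Z implies not Y)) implies ((V or (W iff Z)) or (W or V))): α-rule — add (V or (Z implies not Y)), not ((V or (W iff Z)) or (W or V)).
    not ((V or (W iff Z)) or (W or V)): α-rule — add not (V or (W iff Z)), not (W or V).
    not (V or (W iff Z)): α-rule — add not V, not (W iff Z).
    not (W or V): α-rule — add not W, not V.
    (V or (Z implies not Y)): β-rule — branch into V  //  (Z implies not Y).
      branch 1.1 (add V):
        × closes — contains both V and not V.
      branch 1.2 (add (Z implies not Y)):
        not (W iff Z): β-rule — branch into W, not Z  //  not W, Z.
          branch 1.2.1 (add W, not Z):
            × closes — contains both W and not W.
          branch 1.2.2 (add not W, Z):
            (Z implies not Y): β-rule — branch into not Z  //  not Y.
              branch 1.2.2.1 (add not Z):
                × closes — contains both Z and not Z.
              branch 1.2.2.2 (add not Y):
                ○ open, literals {V=0, W=0, Y=0, Z=1}.
  branch 2 (add not not V, ((V or (Z implies not Y)) implies ((V or (W iff Z)) or (W or V)))):
    ((V or (Z implies not Y)) implies ((V or (W iff Z)) or (W or V))): β-rule — branch into not (V or (Z implies not Y))  //  ((V or (W iff Z)) or (W or V)).
      branch 2.1 (add not (V or (Z implies not Y))):
        not (V or (Z implies not Y)): α-rule — add not V, not (Z implies not Y).
        × closes — contains both V and not V.
      branch 2.2 (add ((V or (W iff Z)) or (W or V))):
        ((V or (W iff Z)) or (W or V)): β-rule — branch into (V or (W iff Z))  //  (W or V).
          branch 2.2.1 (add (V or (W iff Z))):
            (V or (W iff Z)): β-rule — branch into V  //  (W iff Z).
              branch 2.2.1.1 (add V):
                ○ open, literals {V=1}.
              branch 2.2.1.2 (add (W iff Z)):
                (W iff Z): β-rule — branch into W, Z  //  not W, not Z.
                  branch 2.2.1.2.1 (add W, Z):
                    ○ open, literals {V=1, W=1, Z=1}.
                  branch 2.2.1.2.2 (add not W, not Z):
                    ○ open, literals {V=1, W=0, Z=0}.
          branch 2.2.2 (add (W or V)):
            (W or V): β-rule — branch into W  //  V.
              branch 2.2.2.1 (add W):
                ○ open, literals {V=1, W=1}.
              branch 2.2.2.2 (add V):
                ○ open, literals {V=1}.
4 branches closed, 6 open.
Each open branch fixes some atoms; the unmentioned ones are free. Counting distinct full assignments: branch {V=0, W=0, Y=0, Z=1} (X) contributes 2 new; branch {V=1} (X, Z, W, Y) contributes 16 new; branch {V=1, W=1, Z=1} (X, Y) contributes 0 new; branch {V=1, W=0, Z=0} (X, Y) contributes 0 new; branch {V=1, W=1} (X, Z, Y) contributes 0 new; branch {V=1} (X, Z, W, Y) contributes 0 new. Total: 18.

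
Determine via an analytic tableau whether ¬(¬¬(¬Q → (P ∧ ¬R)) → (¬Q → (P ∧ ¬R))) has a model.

Unsatisfiable

Initial set: {¬(¬¬(¬Q → (P ∧ ¬R)) → (¬Q → (P ∧ ¬R)))}.
¬(¬¬(¬Q → (P ∧ ¬R)) → (¬Q → (P ∧ ¬R))): α-rule — add ¬¬(¬Q → (P ∧ ¬R)), ¬(¬Q → (P ∧ ¬R)).
¬¬(¬Q → (P ∧ ¬R)): drop double negation, giving (¬Q → (P ∧ ¬R)).
¬(¬Q → (P ∧ ¬R)): α-rule — add ¬Q, ¬(P ∧ ¬R).
(¬Q → (P ∧ ¬R)): β-rule — branch into ¬¬Q  //  (P ∧ ¬R).
  branch 1 (add ¬¬Q):
    × closes — contains both Q and ¬Q.
  branch 2 (add (P ∧ ¬R)):
    (P ∧ ¬R): α-rule — add P, ¬R.
    ¬(P ∧ ¬R): β-rule — branch into ¬P  //  ¬¬R.
      branch 2.1 (add ¬P):
        × closes — contains both P and ¬P.
      branch 2.2 (add ¬¬R):
        × closes — contains both R and ¬R.
All 3 branches close.
Every branch closed; the formula is unsatisfiable.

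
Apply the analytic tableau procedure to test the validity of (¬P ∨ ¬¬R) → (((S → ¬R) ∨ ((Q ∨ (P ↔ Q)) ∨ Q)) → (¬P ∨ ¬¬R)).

Assume the negation and expand:
Initial set: {¬((¬P ∨ ¬¬R) → (((S → ¬R) ∨ ((Q ∨ (P ↔ Q)) ∨ Q)) → (¬P ∨ ¬¬R)))}.
¬((¬P ∨ ¬¬R) → (((S → ¬R) ∨ ((Q ∨ (P ↔ Q)) ∨ Q)) → (¬P ∨ ¬¬R))): α-rule — add (¬P ∨ ¬¬R), ¬(((S → ¬R) ∨ ((Q ∨ (P ↔ Q)) ∨ Q)) → (¬P ∨ ¬¬R)).
¬(((S → ¬R) ∨ ((Q ∨ (P ↔ Q)) ∨ Q)) → (¬P ∨ ¬¬R)): α-rule — add ((S → ¬R) ∨ ((Q ∨ (P ↔ Q)) ∨ Q)), ¬(¬P ∨ ¬¬R).
¬(¬P ∨ ¬¬R): α-rule — add ¬¬P, ¬¬¬R.
¬¬¬R: drop double negation, giving ¬R.
(¬P ∨ ¬¬R): β-rule — branch into ¬P  //  ¬¬R.
  branch 1 (add ¬P):
    × closes — contains both P and ¬P.
  branch 2 (add ¬¬R):
    ¬¬R: drop double negation, giving R.
    × closes — contains both R and ¬R.
All 2 branches close.
Every branch closed, so the negation is unsatisfiable and the formula is valid.

Valid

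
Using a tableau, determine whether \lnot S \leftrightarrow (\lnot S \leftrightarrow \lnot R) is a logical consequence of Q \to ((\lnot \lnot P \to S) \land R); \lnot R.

Initial set: {(Q \to ((\lnot \lnot P \to S) \land R)); \lnot R; \lnot (\lnot S \leftrightarrow (\lnot S \leftrightarrow \lnot R))}.
(Q \to ((\lnot \lnot P \to S) \land R)): β-rule — branch into \lnot Q  //  ((\lnot \lnot P \to S) \land R).
  branch 1 (add \lnot Q):
    \lnot (\lnot S \leftrightarrow (\lnot S \leftrightarrow \lnot R)): β-rule — branch into \lnot S, \lnot (\lnot S \leftrightarrow \lnot R)  //  \lnot \lnot S, (\lnot S \leftrightarrow \lnot R).
      branch 1.1 (add \lnot S, \lnot (\lnot S \leftrightarrow \lnot R)):
        \lnot (\lnot S \leftrightarrow \lnot R): β-rule — branch into \lnot S, \lnot \lnot R  //  \lnot \lnot S, \lnot R.
          branch 1.1.1 (add \lnot S, \lnot \lnot R):
            × closes — contains both R and \lnot R.
          branch 1.1.2 (add \lnot \lnot S, \lnot R):
            × closes — contains both S and \lnot S.
      branch 1.2 (add \lnot \lnot S, (\lnot S \leftrightarrow \lnot R)):
        (\lnot S \leftrightarrow \lnot R): β-rule — branch into \lnot S, \lnot R  //  \lnot \lnot S, \lnot \lnot R.
          branch 1.2.1 (add \lnot S, \lnot R):
            × closes — contains both S and \lnot S.
          branch 1.2.2 (add \lnot \lnot S, \lnot \lnot R):
            × closes — contains both R and \lnot R.
  branch 2 (add ((\lnot \lnot P \to S) \land R)):
    ((\lnot \lnot P \to S) \land R): α-rule — add (\lnot \lnot P \to S), R.
    × closes — contains both R and \lnot R.
All 5 branches close.
Every branch closed, so the premises entail the conclusion.

Yes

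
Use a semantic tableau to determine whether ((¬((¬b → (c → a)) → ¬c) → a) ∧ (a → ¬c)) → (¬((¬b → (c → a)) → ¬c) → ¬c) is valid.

Assume the negation and expand:
Initial set: {¬(((¬((¬b → (c → a)) → ¬c) → a) ∧ (a → ¬c)) → (¬((¬b → (c → a)) → ¬c) → ¬c))}.
¬(((¬((¬b → (c → a)) → ¬c) → a) ∧ (a → ¬c)) → (¬((¬b → (c → a)) → ¬c) → ¬c)): α-rule — add ((¬((¬b → (c → a)) → ¬c) → a) ∧ (a → ¬c)), ¬(¬((¬b → (c → a)) → ¬c) → ¬c).
((¬((¬b → (c → a)) → ¬c) → a) ∧ (a → ¬c)): α-rule — add (¬((¬b → (c → a)) → ¬c) → a), (a → ¬c).
¬(¬((¬b → (c → a)) → ¬c) → ¬c): α-rule — add ¬((¬b → (c → a)) → ¬c), ¬¬c.
¬((¬b → (c → a)) → ¬c): α-rule — add (¬b → (c → a)), ¬¬c.
(¬((¬b → (c → a)) → ¬c) → a): β-rule — branch into ¬¬((¬b → (c → a)) → ¬c)  //  a.
  branch 1 (add ¬¬((¬b → (c → a)) → ¬c)):
    (a → ¬c): β-rule — branch into ¬a  //  ¬c.
      branch 1.1 (add ¬a):
        (¬b → (c → a)): β-rule — branch into ¬¬b  //  (c → a).
          branch 1.1.1 (add ¬¬b):
            ¬¬((¬b → (c → a)) → ¬c): β-rule — branch into ¬(¬b → (c → a))  //  ¬c.
              branch 1.1.1.1 (add ¬(¬b → (c → a))):
                ¬(¬b → (c → a)): α-rule — add ¬b, ¬(c → a).
                × closes — contains both b and ¬b.
              branch 1.1.1.2 (add ¬c):
                × closes — contains both c and ¬c.
          branch 1.1.2 (add (c → a)):
            ¬¬((¬b → (c → a)) → ¬c): β-rule — branch into ¬(¬b → (c → a))  //  ¬c.
              branch 1.1.2.1 (add ¬(¬b → (c → a))):
                ¬(¬b → (c → a)): α-rule — add ¬b, ¬(c → a).
                ¬(c → a): α-rule — add c, ¬a.
                (c → a): β-rule — branch into ¬c  //  a.
                  branch 1.1.2.1.1 (add ¬c):
                    × closes — contains both c and ¬c.
                  branch 1.1.2.1.2 (add a):
                    × closes — contains both a and ¬a.
              branch 1.1.2.2 (add ¬c):
                × closes — contains both c and ¬c.
      branch 1.2 (add ¬c):
        × closes — contains both c and ¬c.
  branch 2 (add a):
    (a → ¬c): β-rule — branch into ¬a  //  ¬c.
      branch 2.1 (add ¬a):
        × closes — contains both a and ¬a.
      branch 2.2 (add ¬c):
        × closes — contains both c and ¬c.
All 8 branches close.
Every branch closed, so the negation is unsatisfiable and the formula is valid.

Valid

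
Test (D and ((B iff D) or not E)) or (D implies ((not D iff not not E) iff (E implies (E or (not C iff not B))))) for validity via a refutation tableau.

Assume the negation and expand:
Initial set: {not ((D and ((B iff D) or not E)) or (D implies ((not D iff not not E) iff (E implies (E or (not C iff not B))))))}.
not ((D and ((B iff D) or not E)) or (D implies ((not D iff not not E) iff (E implies (E or (not C iff not B)))))): α-rule — add not (D and ((B iff D) or not E)), not (D implies ((not D iff not not E) iff (E implies (E or (not C iff not B))))).
not (D implies ((not D iff not not E) iff (E implies (E or (not C iff not B))))): α-rule — add D, not ((not D iff not not E) iff (E implies (E or (not C iff not B)))).
not (D and ((B iff D) or not E)): β-rule — branch into not D  //  not ((B iff D) or not E).
  branch 1 (add not D):
    × closes — contains both D and not D.
  branch 2 (add not ((B iff D) or not E)):
    not ((B iff D) or not E): α-rule — add not (B iff D), not not E.
    not ((not D iff not not E) iff (E implies (E or (not C iff not B)))): β-rule — branch into (not D iff not not E), not (E implies (E or (not C iff not B)))  //  not (not D iff not not E), (E implies (E or (not C iff not B))).
      branch 2.1 (add (not D iff not not E), not (E implies (E or (not C iff not B)))):
        not (E implies (E or (not C iff not B))): α-rule — add E, not (E or (not C iff not B)).
        not (E or (not C iff not B)): α-rule — add not E, not (not C iff not B).
        × closes — contains both E and not E.
      branch 2.2 (add not (not D iff not not E), (E implies (E or (not C iff not B)))):
        not (B iff D): β-rule — branch into B, not D  //  not B, D.
          branch 2.2.1 (add B, not D):
            × closes — contains both D and not D.
          branch 2.2.2 (add not B, D):
            not (not D iff not not E): β-rule — branch into not D, not not not E  //  not not D, not not E.
              branch 2.2.2.1 (add not D, not not not E):
                × closes — contains both D and not D.
              branch 2.2.2.2 (add not not D, not not E):
                not not E: drop double negation, giving E.
                (E implies (E or (not C iff not B))): β-rule — branch into not E  //  (E or (not C iff not B)).
                  branch 2.2.2.2.1 (add not E):
                    × closes — contains both E and not E.
                  branch 2.2.2.2.2 (add (E or (not C iff not B))):
                    (E or (not C iff not B)): β-rule — branch into E  //  (not C iff not B).
                      branch 2.2.2.2.2.1 (add E):
                        ○ open, literals {B=false, D=true, E=true}.
                      branch 2.2.2.2.2.2 (add (not C iff not B)):
                        (not C iff not B): β-rule — branch into not C, not B  //  not not C, not not B.
                          branch 2.2.2.2.2.2.1 (add not C, not B):
                            ○ open, literals {B=false, C=false, D=true, E=true}.
                          branch 2.2.2.2.2.2.2 (add not not C, not not B):
                            × closes — contains both B and not B.
6 branches closed, 2 open.
An open branch gives a countermodel: B=false, D=true, E=true (unmentioned atoms arbitrary); under it the original formula is false.

Not valid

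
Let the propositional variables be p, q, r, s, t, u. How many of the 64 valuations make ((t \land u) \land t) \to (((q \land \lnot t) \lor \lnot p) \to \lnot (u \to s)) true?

Initial set: {(((t \land u) \land t) \to (((q \land \lnot t) \lor \lnot p) \to \lnot (u \to s)))}.
(((t \land u) \land t) \to (((q \land \lnot t) \lor \lnot p) \to \lnot (u \to s))): β-rule — branch into \lnot ((t \land u) \land t)  //  (((q \land \lnot t) \lor \lnot p) \to \lnot (u \to s)).
  branch 1 (add \lnot ((t \land u) \land t)):
    \lnot ((t \land u) \land t): β-rule — branch into \lnot (t \land u)  //  \lnot t.
      branch 1.1 (add \lnot (t \land u)):
        \lnot (t \land u): β-rule — branch into \lnot t  //  \lnot u.
          branch 1.1.1 (add \lnot t):
            ○ open, literals {t=false}.
          branch 1.1.2 (add \lnot u):
            ○ open, literals {u=false}.
      branch 1.2 (add \lnot t):
        ○ open, literals {t=false}.
  branch 2 (add (((q \land \lnot t) \lor \lnot p) \to \lnot (u \to s))):
    (((q \land \lnot t) \lor \lnot p) \to \lnot (u \to s)): β-rule — branch into \lnot ((q \land \lnot t) \lor \lnot p)  //  \lnot (u \to s).
      branch 2.1 (add \lnot ((q \land \lnot t) \lor \lnot p)):
        \lnot ((q \land \lnot t) \lor \lnot p): α-rule — add \lnot (q \land \lnot t), \lnot \lnot p.
        \lnot (q \land \lnot t): β-rule — branch into \lnot q  //  \lnot \lnot t.
          branch 2.1.1 (add \lnot q):
            ○ open, literals {p=true, q=false}.
          branch 2.1.2 (add \lnot \lnot t):
            ○ open, literals {p=true, t=true}.
      branch 2.2 (add \lnot (u \to s)):
        \lnot (u \to s): α-rule — add u, \lnot s.
        ○ open, literals {s=false, u=true}.
0 branches closed, 6 open.
Each open branch fixes some atoms; the unmentioned ones are free. Counting distinct full assignments: branch {t=false} (p, q, r, s, u) contributes 32 new; branch {u=false} (p, q, r, s, t) contributes 16 new; branch {t=false} (p, q, r, s, u) contributes 0 new; branch {p=true, q=false} (r, s, t, u) contributes 4 new; branch {p=true, t=true} (q, r, s, u) contributes 4 new; branch {s=false, u=true} (p, q, r, t) contributes 4 new. Total: 60.

60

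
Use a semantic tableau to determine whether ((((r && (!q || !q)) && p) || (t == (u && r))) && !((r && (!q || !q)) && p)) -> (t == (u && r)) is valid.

Valid

Assume the negation and expand:
Initial set: {!(((((r && (!q || !q)) && p) || (t == (u && r))) && !((r && (!q || !q)) && p)) -> (t == (u && r)))}.
!(((((r && (!q || !q)) && p) || (t == (u && r))) && !((r && (!q || !q)) && p)) -> (t == (u && r))): α-rule — add ((((r && (!q || !q)) && p) || (t == (u && r))) && !((r && (!q || !q)) && p)), !(t == (u && r)).
((((r && (!q || !q)) && p) || (t == (u && r))) && !((r && (!q || !q)) && p)): α-rule — add (((r && (!q || !q)) && p) || (t == (u && r))), !((r && (!q || !q)) && p).
!(t == (u && r)): β-rule — branch into t, !(u && r)  //  !t, (u && r).
  branch 1 (add t, !(u && r)):
    (((r && (!q || !q)) && p) || (t == (u && r))): β-rule — branch into ((r && (!q || !q)) && p)  //  (t == (u && r)).
      branch 1.1 (add ((r && (!q || !q)) && p)):
        ((r && (!q || !q)) && p): α-rule — add (r && (!q || !q)), p.
        (r && (!q || !q)): α-rule — add r, (!q || !q).
        !((r && (!q || !q)) && p): β-rule — branch into !(r && (!q || !q))  //  !p.
          branch 1.1.1 (add !(r && (!q || !q))):
            !(u && r): β-rule — branch into !u  //  !r.
              branch 1.1.1.1 (add !u):
                (!q || !q): β-rule — branch into !q  //  !q.
                  branch 1.1.1.1.1 (add !q):
                    !(r && (!q || !q)): β-rule — branch into !r  //  !(!q || !q).
                      branch 1.1.1.1.1.1 (add !r):
                        × closes — contains both r and !r.
                      branch 1.1.1.1.1.2 (add !(!q || !q)):
                        !(!q || !q): α-rule — add !!q, !!q.
                        × closes — contains both q and !q.
                  branch 1.1.1.1.2 (add !q):
                    !(r && (!q || !q)): β-rule — branch into !r  //  !(!q || !q).
                      branch 1.1.1.1.2.1 (add !r):
                        × closes — contains both r and !r.
                      branch 1.1.1.1.2.2 (add !(!q || !q)):
                        !(!q || !q): α-rule — add !!q, !!q.
                        × closes — contains both q and !q.
              branch 1.1.1.2 (add !r):
                × closes — contains both r and !r.
          branch 1.1.2 (add !p):
            × closes — contains both p and !p.
      branch 1.2 (add (t == (u && r))):
        !((r && (!q || !q)) && p): β-rule — branch into !(r && (!q || !q))  //  !p.
          branch 1.2.1 (add !(r && (!q || !q))):
            !(u && r): β-rule — branch into !u  //  !r.
              branch 1.2.1.1 (add !u):
                (t == (u && r)): β-rule — branch into t, (u && r)  //  !t, !(u && r).
                  branch 1.2.1.1.1 (add t, (u && r)):
                    (u && r): α-rule — add u, r.
                    × closes — contains both u and !u.
                  branch 1.2.1.1.2 (add !t, !(u && r)):
                    × closes — contains both t and !t.
              branch 1.2.1.2 (add !r):
                (t == (u && r)): β-rule — branch into t, (u && r)  //  !t, !(u && r).
                  branch 1.2.1.2.1 (add t, (u && r)):
                    (u && r): α-rule — add u, r.
                    × closes — contains both r and !r.
                  branch 1.2.1.2.2 (add !t, !(u && r)):
                    × closes — contains both t and !t.
          branch 1.2.2 (add !p):
            !(u && r): β-rule — branch into !u  //  !r.
              branch 1.2.2.1 (add !u):
                (t == (u && r)): β-rule — branch into t, (u && r)  //  !t, !(u && r).
                  branch 1.2.2.1.1 (add t, (u && r)):
                    (u && r): α-rule — add u, r.
                    × closes — contains both u and !u.
                  branch 1.2.2.1.2 (add !t, !(u && r)):
                    × closes — contains both t and !t.
              branch 1.2.2.2 (add !r):
                (t == (u && r)): β-rule — branch into t, (u && r)  //  !t, !(u && r).
                  branch 1.2.2.2.1 (add t, (u && r)):
                    (u && r): α-rule — add u, r.
                    × closes — contains both r and !r.
                  branch 1.2.2.2.2 (add !t, !(u && r)):
                    × closes — contains both t and !t.
  branch 2 (add !t, (u && r)):
    (u && r): α-rule — add u, r.
    (((r && (!q || !q)) && p) || (t == (u && r))): β-rule — branch into ((r && (!q || !q)) && p)  //  (t == (u && r)).
      branch 2.1 (add ((r && (!q || !q)) && p)):
        ((r && (!q || !q)) && p): α-rule — add (r && (!q || !q)), p.
        (r && (!q || !q)): α-rule — add r, (!q || !q).
        !((r && (!q || !q)) && p): β-rule — branch into !(r && (!q || !q))  //  !p.
          branch 2.1.1 (add !(r && (!q || !q))):
            (!q || !q): β-rule — branch into !q  //  !q.
              branch 2.1.1.1 (add !q):
                !(r && (!q || !q)): β-rule — branch into !r  //  !(!q || !q).
                  branch 2.1.1.1.1 (add !r):
                    × closes — contains both r and !r.
                  branch 2.1.1.1.2 (add !(!q || !q)):
                    !(!q || !q): α-rule — add !!q, !!q.
                    × closes — contains both q and !q.
              branch 2.1.1.2 (add !q):
                !(r && (!q || !q)): β-rule — branch into !r  //  !(!q || !q).
                  branch 2.1.1.2.1 (add !r):
                    × closes — contains both r and !r.
                  branch 2.1.1.2.2 (add !(!q || !q)):
                    !(!q || !q): α-rule — add !!q, !!q.
                    × closes — contains both q and !q.
          branch 2.1.2 (add !p):
            × closes — contains both p and !p.
      branch 2.2 (add (t == (u && r))):
        !((r && (!q || !q)) && p): β-rule — branch into !(r && (!q || !q))  //  !p.
          branch 2.2.1 (add !(r && (!q || !q))):
            (t == (u && r)): β-rule — branch into t, (u && r)  //  !t, !(u && r).
              branch 2.2.1.1 (add t, (u && r)):
                × closes — contains both t and !t.
              branch 2.2.1.2 (add !t, !(u && r)):
                !(r && (!q || !q)): β-rule — branch into !r  //  !(!q || !q).
                  branch 2.2.1.2.1 (add !r):
                    × closes — contains both r and !r.
                  branch 2.2.1.2.2 (add !(!q || !q)):
                    !(!q || !q): α-rule — add !!q, !!q.
                    !(u && r): β-rule — branch into !u  //  !r.
                      branch 2.2.1.2.2.1 (add !u):
                        × closes — contains both u and !u.
                      branch 2.2.1.2.2.2 (add !r):
                        × closes — contains both r and !r.
          branch 2.2.2 (add !p):
            (t == (u && r)): β-rule — branch into t, (u && r)  //  !t, !(u && r).
              branch 2.2.2.1 (add t, (u && r)):
                × closes — contains both t and !t.
              branch 2.2.2.2 (add !t, !(u && r)):
                !(u && r): β-rule — branch into !u  //  !r.
                  branch 2.2.2.2.1 (add !u):
                    × closes — contains both u and !u.
                  branch 2.2.2.2.2 (add !r):
                    × closes — contains both r and !r.
All 26 branches close.
Every branch closed, so the negation is unsatisfiable and the formula is valid.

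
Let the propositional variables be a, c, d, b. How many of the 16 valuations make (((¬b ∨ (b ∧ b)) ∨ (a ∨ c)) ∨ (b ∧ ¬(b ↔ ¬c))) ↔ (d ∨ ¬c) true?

Initial set: {((((¬b ∨ (b ∧ b)) ∨ (a ∨ c)) ∨ (b ∧ ¬(b ↔ ¬c))) ↔ (d ∨ ¬c))}.
((((¬b ∨ (b ∧ b)) ∨ (a ∨ c)) ∨ (b ∧ ¬(b ↔ ¬c))) ↔ (d ∨ ¬c)): β-rule — branch into (((¬b ∨ (b ∧ b)) ∨ (a ∨ c)) ∨ (b ∧ ¬(b ↔ ¬c))), (d ∨ ¬c)  //  ¬(((¬b ∨ (b ∧ b)) ∨ (a ∨ c)) ∨ (b ∧ ¬(b ↔ ¬c))), ¬(d ∨ ¬c).
  branch 1 (add (((¬b ∨ (b ∧ b)) ∨ (a ∨ c)) ∨ (b ∧ ¬(b ↔ ¬c))), (d ∨ ¬c)):
    (((¬b ∨ (b ∧ b)) ∨ (a ∨ c)) ∨ (b ∧ ¬(b ↔ ¬c))): β-rule — branch into ((¬b ∨ (b ∧ b)) ∨ (a ∨ c))  //  (b ∧ ¬(b ↔ ¬c)).
      branch 1.1 (add ((¬b ∨ (b ∧ b)) ∨ (a ∨ c))):
        (d ∨ ¬c): β-rule — branch into d  //  ¬c.
          branch 1.1.1 (add d):
            ((¬b ∨ (b ∧ b)) ∨ (a ∨ c)): β-rule — branch into (¬b ∨ (b ∧ b))  //  (a ∨ c).
              branch 1.1.1.1 (add (¬b ∨ (b ∧ b))):
                (¬b ∨ (b ∧ b)): β-rule — branch into ¬b  //  (b ∧ b).
                  branch 1.1.1.1.1 (add ¬b):
                    ○ open, literals {b=false, d=true}.
                  branch 1.1.1.1.2 (add (b ∧ b)):
                    (b ∧ b): α-rule — add b, b.
                    ○ open, literals {b=true, d=true}.
              branch 1.1.1.2 (add (a ∨ c)):
                (a ∨ c): β-rule — branch into a  //  c.
                  branch 1.1.1.2.1 (add a):
                    ○ open, literals {a=true, d=true}.
                  branch 1.1.1.2.2 (add c):
                    ○ open, literals {c=true, d=true}.
          branch 1.1.2 (add ¬c):
            ((¬b ∨ (b ∧ b)) ∨ (a ∨ c)): β-rule — branch into (¬b ∨ (b ∧ b))  //  (a ∨ c).
              branch 1.1.2.1 (add (¬b ∨ (b ∧ b))):
                (¬b ∨ (b ∧ b)): β-rule — branch into ¬b  //  (b ∧ b).
                  branch 1.1.2.1.1 (add ¬b):
                    ○ open, literals {b=false, c=false}.
                  branch 1.1.2.1.2 (add (b ∧ b)):
                    (b ∧ b): α-rule — add b, b.
                    ○ open, literals {b=true, c=false}.
              branch 1.1.2.2 (add (a ∨ c)):
                (a ∨ c): β-rule — branch into a  //  c.
                  branch 1.1.2.2.1 (add a):
                    ○ open, literals {a=true, c=false}.
                  branch 1.1.2.2.2 (add c):
                    × closes — contains both c and ¬c.
      branch 1.2 (add (b ∧ ¬(b ↔ ¬c))):
        (b ∧ ¬(b ↔ ¬c)): α-rule — add b, ¬(b ↔ ¬c).
        (d ∨ ¬c): β-rule — branch into d  //  ¬c.
          branch 1.2.1 (add d):
            ¬(b ↔ ¬c): β-rule — branch into b, ¬¬c  //  ¬b, ¬c.
              branch 1.2.1.1 (add b, ¬¬c):
                ○ open, literals {b=true, c=true, d=true}.
              branch 1.2.1.2 (add ¬b, ¬c):
                × closes — contains both b and ¬b.
          branch 1.2.2 (add ¬c):
            ¬(b ↔ ¬c): β-rule — branch into b, ¬¬c  //  ¬b, ¬c.
              branch 1.2.2.1 (add b, ¬¬c):
                × closes — contains both c and ¬c.
              branch 1.2.2.2 (add ¬b, ¬c):
                × closes — contains both b and ¬b.
  branch 2 (add ¬(((¬b ∨ (b ∧ b)) ∨ (a ∨ c)) ∨ (b ∧ ¬(b ↔ ¬c))), ¬(d ∨ ¬c)):
    ¬(((¬b ∨ (b ∧ b)) ∨ (a ∨ c)) ∨ (b ∧ ¬(b ↔ ¬c))): α-rule — add ¬((¬b ∨ (b ∧ b)) ∨ (a ∨ c)), ¬(b ∧ ¬(b ↔ ¬c)).
    ¬(d ∨ ¬c): α-rule — add ¬d, ¬¬c.
    ¬((¬b ∨ (b ∧ b)) ∨ (a ∨ c)): α-rule — add ¬(¬b ∨ (b ∧ b)), ¬(a ∨ c).
    ¬(¬b ∨ (b ∧ b)): α-rule — add ¬¬b, ¬(b ∧ b).
    ¬(a ∨ c): α-rule — add ¬a, ¬c.
    × closes — contains both c and ¬c.
5 branches closed, 8 open.
Each open branch fixes some atoms; the unmentioned ones are free. Counting distinct full assignments: branch {b=false, d=true} (a, c) contributes 4 new; branch {b=true, d=true} (a, c) contributes 4 new; branch {a=true, d=true} (c, b) contributes 0 new; branch {c=true, d=true} (a, b) contributes 0 new; branch {b=false, c=false} (a, d) contributes 2 new; branch {b=true, c=false} (a, d) contributes 2 new; branch {a=true, c=false} (d, b) contributes 0 new; branch {b=true, c=true, d=true} (a) contributes 0 new. Total: 12.

12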